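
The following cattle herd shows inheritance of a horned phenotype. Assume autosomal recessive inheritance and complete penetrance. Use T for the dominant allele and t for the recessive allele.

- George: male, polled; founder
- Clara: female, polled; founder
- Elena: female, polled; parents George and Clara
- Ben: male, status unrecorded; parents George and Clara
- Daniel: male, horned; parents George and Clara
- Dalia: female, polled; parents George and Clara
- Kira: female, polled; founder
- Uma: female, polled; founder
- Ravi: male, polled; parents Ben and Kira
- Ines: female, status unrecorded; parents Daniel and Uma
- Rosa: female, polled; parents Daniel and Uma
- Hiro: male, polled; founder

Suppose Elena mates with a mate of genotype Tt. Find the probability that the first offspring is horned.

1/6

George is polled so carries T and passed t to Daniel (tt), so George is Tt.
Clara is polled so carries T and passed t to Daniel (tt), so Clara is Tt.
Elena is a polled offspring of George (Tt) × Clara (Tt), whose cross gives 1/4 TT : 1/2 Tt : 1/4 tt; conditioning on being polled, Elena is TT with probability 1/3, Tt with probability 2/3.
Summing over parental genotype combinations, P(offspring is horned) = 2/3·1/4 = 1/6.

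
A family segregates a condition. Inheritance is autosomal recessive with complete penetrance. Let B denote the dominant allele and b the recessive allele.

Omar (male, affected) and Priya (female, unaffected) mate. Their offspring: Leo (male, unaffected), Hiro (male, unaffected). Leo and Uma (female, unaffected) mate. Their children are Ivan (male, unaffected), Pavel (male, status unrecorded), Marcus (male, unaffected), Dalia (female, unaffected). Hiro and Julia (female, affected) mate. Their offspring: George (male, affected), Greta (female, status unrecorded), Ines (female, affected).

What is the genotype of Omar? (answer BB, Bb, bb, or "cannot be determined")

Omar is affected, so Omar is bb.

bb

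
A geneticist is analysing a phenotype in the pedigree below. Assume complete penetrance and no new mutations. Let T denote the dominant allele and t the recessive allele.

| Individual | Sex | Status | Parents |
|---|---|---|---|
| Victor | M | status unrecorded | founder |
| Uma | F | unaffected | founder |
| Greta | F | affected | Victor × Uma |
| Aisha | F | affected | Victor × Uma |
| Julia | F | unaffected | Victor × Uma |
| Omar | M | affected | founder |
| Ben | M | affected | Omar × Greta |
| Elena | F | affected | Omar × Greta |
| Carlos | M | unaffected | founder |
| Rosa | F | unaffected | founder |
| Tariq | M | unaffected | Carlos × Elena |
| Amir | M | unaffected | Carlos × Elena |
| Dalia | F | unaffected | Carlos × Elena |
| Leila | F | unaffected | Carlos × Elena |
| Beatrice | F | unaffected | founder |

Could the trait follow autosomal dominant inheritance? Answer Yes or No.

A consistent assignment under autosomal dominant exists: Victor Tt, Uma tt, Greta Tt, Aisha Tt, Julia tt, Omar TT, Ben TT, Elena Tt, Carlos tt, Rosa tt, Tariq tt, Amir tt, Dalia tt, Leila tt, Beatrice tt.
In this assignment every recorded phenotype matches its genotype and every non-founder's genotype is obtainable from its parents' genotypes, so the pedigree is consistent.

Yes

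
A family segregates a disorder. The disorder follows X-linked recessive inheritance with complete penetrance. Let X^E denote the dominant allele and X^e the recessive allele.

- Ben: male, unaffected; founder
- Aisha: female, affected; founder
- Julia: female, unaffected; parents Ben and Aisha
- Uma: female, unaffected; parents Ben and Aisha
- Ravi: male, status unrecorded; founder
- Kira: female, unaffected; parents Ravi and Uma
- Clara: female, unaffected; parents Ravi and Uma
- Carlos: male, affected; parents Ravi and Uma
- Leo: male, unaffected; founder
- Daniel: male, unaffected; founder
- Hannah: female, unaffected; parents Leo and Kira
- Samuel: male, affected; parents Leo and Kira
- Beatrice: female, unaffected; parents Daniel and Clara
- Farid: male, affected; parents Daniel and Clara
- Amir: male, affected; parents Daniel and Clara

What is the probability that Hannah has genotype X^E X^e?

1/2

Leo is unaffected, so Leo is X^E Y.
Kira is unaffected so carries E and passed e to Samuel (X^e Y), so Kira is X^E X^e.
Their cross gives offspring ratios 1/2 X^E X^E : 1/2 X^E X^e. Conditioning on Hannah being unaffected, P(X^E X^e) = 1/2 / 1 = 1/2.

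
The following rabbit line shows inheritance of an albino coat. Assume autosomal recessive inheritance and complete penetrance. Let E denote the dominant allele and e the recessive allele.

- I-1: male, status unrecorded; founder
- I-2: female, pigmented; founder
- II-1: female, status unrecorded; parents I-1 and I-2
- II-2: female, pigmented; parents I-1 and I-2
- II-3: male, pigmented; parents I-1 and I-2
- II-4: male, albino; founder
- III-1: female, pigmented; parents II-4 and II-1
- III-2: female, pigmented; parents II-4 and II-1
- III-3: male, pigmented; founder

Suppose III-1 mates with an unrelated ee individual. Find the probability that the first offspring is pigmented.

1/2

III-1 is pigmented so carries E and received e from II-4 (ee), so III-1 is Ee.
The cross gives 1/2 Ee : 1/2 ee, so P(offspring is pigmented) = 1/2.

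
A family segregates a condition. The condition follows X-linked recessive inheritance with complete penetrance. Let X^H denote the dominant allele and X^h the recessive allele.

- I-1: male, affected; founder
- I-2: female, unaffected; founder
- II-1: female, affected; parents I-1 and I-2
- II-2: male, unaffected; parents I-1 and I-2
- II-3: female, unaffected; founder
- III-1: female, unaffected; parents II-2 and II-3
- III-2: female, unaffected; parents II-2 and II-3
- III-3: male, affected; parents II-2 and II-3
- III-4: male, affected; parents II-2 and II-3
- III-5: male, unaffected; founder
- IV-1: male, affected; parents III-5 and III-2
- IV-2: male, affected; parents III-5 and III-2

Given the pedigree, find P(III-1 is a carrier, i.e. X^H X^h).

1/2

II-2 is unaffected, so II-2 is X^H Y.
II-3 is unaffected so carries H and passed h to III-2 (X^H X^h, whose H came from II-2), so II-3 is X^H X^h.
Their cross gives offspring ratios 1/2 X^H X^H : 1/2 X^H X^h. Conditioning on III-1 being unaffected, P(X^H X^h) = 1/2 / 1 = 1/2.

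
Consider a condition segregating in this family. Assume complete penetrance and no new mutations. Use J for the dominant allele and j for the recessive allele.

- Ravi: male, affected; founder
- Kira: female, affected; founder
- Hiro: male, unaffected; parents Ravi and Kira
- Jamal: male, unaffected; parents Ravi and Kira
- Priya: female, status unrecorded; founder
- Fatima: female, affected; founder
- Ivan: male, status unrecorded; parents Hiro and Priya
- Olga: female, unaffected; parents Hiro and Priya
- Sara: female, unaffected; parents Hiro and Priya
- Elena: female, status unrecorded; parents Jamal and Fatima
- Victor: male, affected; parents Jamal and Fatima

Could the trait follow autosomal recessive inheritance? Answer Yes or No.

Under autosomal recessive, Hiro (unaffected, male) cannot arise from Ravi (affected) × Kira (affected).

No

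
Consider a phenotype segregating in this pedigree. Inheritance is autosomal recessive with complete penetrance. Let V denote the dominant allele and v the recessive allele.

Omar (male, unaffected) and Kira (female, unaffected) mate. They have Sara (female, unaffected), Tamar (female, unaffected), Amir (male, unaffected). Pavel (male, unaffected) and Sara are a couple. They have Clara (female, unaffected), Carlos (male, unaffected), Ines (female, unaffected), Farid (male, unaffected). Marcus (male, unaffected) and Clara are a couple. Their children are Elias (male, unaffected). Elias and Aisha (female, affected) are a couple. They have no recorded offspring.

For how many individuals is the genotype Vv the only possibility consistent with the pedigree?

0

No individual's genotype is forced to Vv by the pedigree, so the count is 0.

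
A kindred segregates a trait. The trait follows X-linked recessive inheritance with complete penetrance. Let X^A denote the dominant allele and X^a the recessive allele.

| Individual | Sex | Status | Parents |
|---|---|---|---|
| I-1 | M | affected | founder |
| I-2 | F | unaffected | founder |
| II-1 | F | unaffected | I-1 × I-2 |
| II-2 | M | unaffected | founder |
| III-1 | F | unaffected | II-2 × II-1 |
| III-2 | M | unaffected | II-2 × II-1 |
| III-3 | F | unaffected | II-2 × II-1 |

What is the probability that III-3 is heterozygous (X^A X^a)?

1/2

II-2 is unaffected, so II-2 is X^A Y.
II-1 is unaffected so carries A and received a from I-1 (X^a Y), so II-1 is X^A X^a.
Their cross gives offspring ratios 1/2 X^A X^A : 1/2 X^A X^a. Conditioning on III-3 being unaffected, P(X^A X^a) = 1/2 / 1 = 1/2.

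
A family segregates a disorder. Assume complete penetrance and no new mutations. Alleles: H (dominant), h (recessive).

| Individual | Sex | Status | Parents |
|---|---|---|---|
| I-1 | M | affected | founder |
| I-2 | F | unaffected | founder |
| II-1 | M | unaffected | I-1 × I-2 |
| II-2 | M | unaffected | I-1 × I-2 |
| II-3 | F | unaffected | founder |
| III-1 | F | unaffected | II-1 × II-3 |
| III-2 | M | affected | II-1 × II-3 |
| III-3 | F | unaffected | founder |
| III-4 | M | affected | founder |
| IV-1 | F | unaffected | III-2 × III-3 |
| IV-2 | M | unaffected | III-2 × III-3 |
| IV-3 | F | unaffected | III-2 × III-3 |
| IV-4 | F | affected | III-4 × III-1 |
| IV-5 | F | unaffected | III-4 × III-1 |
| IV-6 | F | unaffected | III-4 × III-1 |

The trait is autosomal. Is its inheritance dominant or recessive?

II-1 and II-3 are both unaffected yet have an affected child III-2. Under dominance, an affected child requires at least one affected parent, so the trait cannot be dominant.

recessive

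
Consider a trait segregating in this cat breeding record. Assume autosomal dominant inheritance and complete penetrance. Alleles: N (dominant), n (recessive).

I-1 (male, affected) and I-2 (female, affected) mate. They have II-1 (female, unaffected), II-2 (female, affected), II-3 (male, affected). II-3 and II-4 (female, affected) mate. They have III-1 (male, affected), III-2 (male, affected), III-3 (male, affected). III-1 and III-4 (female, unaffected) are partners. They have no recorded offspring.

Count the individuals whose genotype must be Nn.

Obligate heterozygotes: I-1 is affected so carries N and passed n to II-1 (nn), so I-1 is Nn; I-2 is affected so carries N and passed n to II-1 (nn), so I-2 is Nn.
Every other individual is either homozygous by phenotype or has at least one consistent homozygous assignment, so the count is 2.

2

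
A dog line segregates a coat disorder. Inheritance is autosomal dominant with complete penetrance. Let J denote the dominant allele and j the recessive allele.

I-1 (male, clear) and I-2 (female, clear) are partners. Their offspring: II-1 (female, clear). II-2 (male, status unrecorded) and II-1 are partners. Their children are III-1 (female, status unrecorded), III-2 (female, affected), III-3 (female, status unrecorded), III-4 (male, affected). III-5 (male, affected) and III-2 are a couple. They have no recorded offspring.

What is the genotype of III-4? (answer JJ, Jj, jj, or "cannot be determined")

From phenotype alone, III-4 is JJ or Jj.
III-4 is affected so carries J and received j from II-1 (jj), so III-4 is Jj.

Jj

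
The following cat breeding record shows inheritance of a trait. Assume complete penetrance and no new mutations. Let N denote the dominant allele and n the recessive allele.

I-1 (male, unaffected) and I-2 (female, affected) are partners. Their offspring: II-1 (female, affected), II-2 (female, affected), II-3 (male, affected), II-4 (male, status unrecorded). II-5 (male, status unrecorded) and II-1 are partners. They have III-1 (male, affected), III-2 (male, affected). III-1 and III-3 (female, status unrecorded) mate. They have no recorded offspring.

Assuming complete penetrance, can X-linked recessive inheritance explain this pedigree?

Under X-linked recessive, II-1 (affected, female) cannot arise from I-1 (unaffected) × I-2 (affected).

No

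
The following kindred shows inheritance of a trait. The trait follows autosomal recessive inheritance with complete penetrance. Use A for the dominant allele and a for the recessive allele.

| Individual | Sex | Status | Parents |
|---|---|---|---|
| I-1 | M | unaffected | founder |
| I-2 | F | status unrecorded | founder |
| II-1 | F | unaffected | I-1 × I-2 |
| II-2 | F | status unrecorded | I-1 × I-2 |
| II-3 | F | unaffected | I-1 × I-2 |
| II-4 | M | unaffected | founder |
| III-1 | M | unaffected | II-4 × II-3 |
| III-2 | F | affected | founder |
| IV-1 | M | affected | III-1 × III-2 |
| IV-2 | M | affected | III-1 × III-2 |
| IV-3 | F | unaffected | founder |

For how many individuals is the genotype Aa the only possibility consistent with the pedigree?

Obligate heterozygotes: III-1 is unaffected so carries A and passed a to IV-1 (aa), so III-1 is Aa.
Every other individual is either homozygous by phenotype or has at least one consistent homozygous assignment, so the count is 1.

1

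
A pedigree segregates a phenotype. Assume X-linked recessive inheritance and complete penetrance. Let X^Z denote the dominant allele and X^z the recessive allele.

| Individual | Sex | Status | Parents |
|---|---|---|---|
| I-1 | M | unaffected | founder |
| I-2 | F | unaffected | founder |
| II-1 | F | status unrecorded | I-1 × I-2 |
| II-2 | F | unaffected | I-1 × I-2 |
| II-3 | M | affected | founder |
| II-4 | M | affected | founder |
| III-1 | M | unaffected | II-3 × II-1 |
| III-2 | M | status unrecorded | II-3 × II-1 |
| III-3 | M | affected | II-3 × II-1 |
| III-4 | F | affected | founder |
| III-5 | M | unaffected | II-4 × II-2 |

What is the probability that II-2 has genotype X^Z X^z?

1/3

I-1 is unaffected, so I-1 is X^Z Y.
I-2 is unaffected so carries Z and passed z to II-1 (X^Z X^z, whose Z came from I-1), so I-2 is X^Z X^z.
Their cross gives offspring ratios 1/2 X^Z X^Z : 1/2 X^Z X^z. Conditioning on II-2 being unaffected, P(X^Z X^z) = 1/2 / 1 = 1/2 before taking II-2's own offspring into account.
II-4 is affected, so II-4 is X^z Y.
Now use II-2's offspring. Probability of each recorded status — unaffected son III-5: 1/2 if II-2 is X^Z X^z, 1 if X^Z X^Z.
Bayes: P(X^Z X^z) = 1/2·1/2 / (1/2·1/2 + 1/2·1) = 1/3.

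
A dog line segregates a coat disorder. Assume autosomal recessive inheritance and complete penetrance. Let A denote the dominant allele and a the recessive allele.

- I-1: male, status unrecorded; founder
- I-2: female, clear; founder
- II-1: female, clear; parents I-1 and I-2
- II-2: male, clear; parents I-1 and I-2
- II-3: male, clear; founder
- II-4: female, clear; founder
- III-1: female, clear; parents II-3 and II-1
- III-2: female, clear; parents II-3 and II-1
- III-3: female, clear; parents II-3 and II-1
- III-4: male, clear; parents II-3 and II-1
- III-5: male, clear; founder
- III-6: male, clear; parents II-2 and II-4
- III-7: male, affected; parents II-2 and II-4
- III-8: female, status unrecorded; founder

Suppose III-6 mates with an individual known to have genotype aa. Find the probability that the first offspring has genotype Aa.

II-2 is clear so carries A and passed a to III-7 (aa), so II-2 is Aa.
II-4 is clear so carries A and passed a to III-7 (aa), so II-4 is Aa.
III-6 is a clear offspring of II-2 (Aa) × II-4 (Aa), whose cross gives 1/4 AA : 1/2 Aa : 1/4 aa; conditioning on being clear, III-6 is AA with probability 1/3, Aa with probability 2/3.
Summing over parental genotype combinations, P(offspring has genotype Aa) = 1/3·1 + 2/3·1/2 = 2/3.

2/3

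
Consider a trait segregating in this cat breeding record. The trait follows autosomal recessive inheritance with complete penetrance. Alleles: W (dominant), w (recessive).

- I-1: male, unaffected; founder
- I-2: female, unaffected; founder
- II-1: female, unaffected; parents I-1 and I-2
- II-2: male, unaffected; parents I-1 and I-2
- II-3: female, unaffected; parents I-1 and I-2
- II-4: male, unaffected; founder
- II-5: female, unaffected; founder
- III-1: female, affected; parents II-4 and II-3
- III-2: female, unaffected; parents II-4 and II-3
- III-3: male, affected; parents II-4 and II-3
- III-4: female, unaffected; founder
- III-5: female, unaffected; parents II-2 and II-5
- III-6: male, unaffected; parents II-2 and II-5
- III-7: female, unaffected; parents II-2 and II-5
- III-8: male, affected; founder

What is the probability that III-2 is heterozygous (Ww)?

II-4 is unaffected so carries W and passed w to III-1 (ww), so II-4 is Ww.
II-3 is unaffected so carries W and passed w to III-1 (ww), so II-3 is Ww.
Their cross gives offspring ratios 1/4 WW : 1/2 Ww : 1/4 ww. Conditioning on III-2 being unaffected, P(Ww) = 1/2 / 3/4 = 2/3.

2/3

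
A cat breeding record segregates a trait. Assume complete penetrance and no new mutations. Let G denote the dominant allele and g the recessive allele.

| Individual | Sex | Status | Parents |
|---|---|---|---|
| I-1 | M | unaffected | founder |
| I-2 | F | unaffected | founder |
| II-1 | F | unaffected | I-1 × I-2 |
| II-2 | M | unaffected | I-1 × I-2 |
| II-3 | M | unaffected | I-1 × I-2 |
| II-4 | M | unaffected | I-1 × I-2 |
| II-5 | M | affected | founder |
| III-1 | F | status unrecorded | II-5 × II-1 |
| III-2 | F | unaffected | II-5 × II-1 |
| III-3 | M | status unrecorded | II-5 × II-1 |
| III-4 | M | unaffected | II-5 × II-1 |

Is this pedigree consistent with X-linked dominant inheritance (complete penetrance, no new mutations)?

No

Under X-linked dominant, III-2 (unaffected, female) cannot arise from II-5 (affected) × II-1 (unaffected).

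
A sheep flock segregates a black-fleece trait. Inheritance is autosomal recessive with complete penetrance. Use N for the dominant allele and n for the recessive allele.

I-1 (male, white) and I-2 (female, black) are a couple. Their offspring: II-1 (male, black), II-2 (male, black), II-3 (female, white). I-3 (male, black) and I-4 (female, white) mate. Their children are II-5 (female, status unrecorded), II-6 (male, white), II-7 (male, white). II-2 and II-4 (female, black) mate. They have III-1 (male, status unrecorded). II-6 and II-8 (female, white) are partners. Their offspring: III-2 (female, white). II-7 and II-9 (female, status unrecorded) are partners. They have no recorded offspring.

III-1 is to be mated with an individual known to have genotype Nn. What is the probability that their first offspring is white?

1/2

III-1 received n from II-2 (nn) and received n from II-4 (nn), so III-1 is nn.
The cross gives 1/2 Nn : 1/2 nn, so P(offspring is white) = 1/2.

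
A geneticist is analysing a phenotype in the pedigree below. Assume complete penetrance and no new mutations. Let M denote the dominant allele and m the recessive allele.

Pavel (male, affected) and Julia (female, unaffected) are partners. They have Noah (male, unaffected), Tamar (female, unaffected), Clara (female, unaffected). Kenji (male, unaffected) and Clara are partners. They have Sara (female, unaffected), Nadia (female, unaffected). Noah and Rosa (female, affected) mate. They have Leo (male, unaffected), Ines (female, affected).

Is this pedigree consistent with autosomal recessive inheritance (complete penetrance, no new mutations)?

Yes

A consistent assignment under autosomal recessive exists: Pavel mm, Julia MM, Noah Mm, Tamar Mm, Clara Mm, Kenji MM, Rosa mm, Sara MM, Nadia MM, Leo Mm, Ines mm.
In this assignment every recorded phenotype matches its genotype and every non-founder's genotype is obtainable from its parents' genotypes, so the pedigree is consistent.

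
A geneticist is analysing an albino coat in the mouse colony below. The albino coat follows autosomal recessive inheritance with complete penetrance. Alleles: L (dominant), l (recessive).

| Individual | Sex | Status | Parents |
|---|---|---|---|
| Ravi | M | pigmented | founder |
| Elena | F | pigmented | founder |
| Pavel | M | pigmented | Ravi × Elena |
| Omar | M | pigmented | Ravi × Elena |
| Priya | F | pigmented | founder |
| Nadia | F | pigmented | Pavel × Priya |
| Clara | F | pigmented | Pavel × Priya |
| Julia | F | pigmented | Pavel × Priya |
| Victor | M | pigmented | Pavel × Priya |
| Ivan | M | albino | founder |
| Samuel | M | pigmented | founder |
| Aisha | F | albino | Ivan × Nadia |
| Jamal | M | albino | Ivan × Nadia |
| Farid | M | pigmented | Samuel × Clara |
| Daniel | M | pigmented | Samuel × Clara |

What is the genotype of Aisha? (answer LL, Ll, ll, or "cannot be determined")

Aisha is albino, so Aisha is ll.

ll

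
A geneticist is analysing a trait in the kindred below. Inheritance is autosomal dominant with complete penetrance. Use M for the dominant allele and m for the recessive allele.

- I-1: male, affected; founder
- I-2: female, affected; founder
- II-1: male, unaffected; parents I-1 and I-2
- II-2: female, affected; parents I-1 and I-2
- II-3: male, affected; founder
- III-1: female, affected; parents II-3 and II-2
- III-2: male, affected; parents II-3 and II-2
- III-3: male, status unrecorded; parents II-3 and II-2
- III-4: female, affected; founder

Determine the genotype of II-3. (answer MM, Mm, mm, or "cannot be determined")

II-3's phenotype allows MM or Mm, and no parent or child forces a single allele at both positions; consistent genotype assignments exist with II-3 as MM or Mm.

cannot be determined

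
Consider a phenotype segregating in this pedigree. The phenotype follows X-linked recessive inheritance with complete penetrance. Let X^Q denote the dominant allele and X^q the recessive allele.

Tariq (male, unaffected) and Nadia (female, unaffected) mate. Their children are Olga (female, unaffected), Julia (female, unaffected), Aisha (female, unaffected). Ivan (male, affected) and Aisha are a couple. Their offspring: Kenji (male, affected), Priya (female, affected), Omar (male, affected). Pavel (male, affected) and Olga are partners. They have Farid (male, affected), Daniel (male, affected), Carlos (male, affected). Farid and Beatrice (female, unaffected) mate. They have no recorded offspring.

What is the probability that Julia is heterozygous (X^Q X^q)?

1/2

Tariq is unaffected, so Tariq is X^Q Y.
Nadia is unaffected so carries Q and passed q to Olga (X^Q X^q, whose Q came from Tariq), so Nadia is X^Q X^q.
Their cross gives offspring ratios 1/2 X^Q X^Q : 1/2 X^Q X^q. Conditioning on Julia being unaffected, P(X^Q X^q) = 1/2 / 1 = 1/2.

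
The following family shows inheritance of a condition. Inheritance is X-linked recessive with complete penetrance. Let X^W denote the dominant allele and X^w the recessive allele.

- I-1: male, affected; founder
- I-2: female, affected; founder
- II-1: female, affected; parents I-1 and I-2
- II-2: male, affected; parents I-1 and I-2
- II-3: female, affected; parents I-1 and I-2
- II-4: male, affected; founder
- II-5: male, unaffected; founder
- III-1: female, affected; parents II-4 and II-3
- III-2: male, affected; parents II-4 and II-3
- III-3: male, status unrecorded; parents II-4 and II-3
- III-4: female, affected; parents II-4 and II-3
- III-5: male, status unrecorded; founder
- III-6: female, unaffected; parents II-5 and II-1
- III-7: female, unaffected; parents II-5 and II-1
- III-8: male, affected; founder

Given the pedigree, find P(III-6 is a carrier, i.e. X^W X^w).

III-6 is unaffected so carries W and received w from II-1 (X^w X^w), so III-6 is X^W X^w, giving P(X^W X^w) = 1.

1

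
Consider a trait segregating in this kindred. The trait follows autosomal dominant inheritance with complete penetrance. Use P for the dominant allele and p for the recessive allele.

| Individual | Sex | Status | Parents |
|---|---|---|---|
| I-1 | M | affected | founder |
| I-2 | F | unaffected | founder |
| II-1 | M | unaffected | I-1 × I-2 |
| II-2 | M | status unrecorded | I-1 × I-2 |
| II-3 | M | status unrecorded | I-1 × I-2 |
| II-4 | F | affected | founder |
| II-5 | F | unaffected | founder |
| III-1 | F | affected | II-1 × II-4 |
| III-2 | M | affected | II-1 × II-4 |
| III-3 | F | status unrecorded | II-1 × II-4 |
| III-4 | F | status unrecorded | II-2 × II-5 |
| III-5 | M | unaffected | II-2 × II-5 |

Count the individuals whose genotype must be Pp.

3

Obligate heterozygotes: I-1 is affected so carries P and passed p to II-1 (pp), so I-1 is Pp; III-1 is affected so carries P and received p from II-1 (pp), so III-1 is Pp; III-2 is affected so carries P and received p from II-1 (pp), so III-2 is Pp.
Every other individual is either homozygous by phenotype or has at least one consistent homozygous assignment, so the count is 3.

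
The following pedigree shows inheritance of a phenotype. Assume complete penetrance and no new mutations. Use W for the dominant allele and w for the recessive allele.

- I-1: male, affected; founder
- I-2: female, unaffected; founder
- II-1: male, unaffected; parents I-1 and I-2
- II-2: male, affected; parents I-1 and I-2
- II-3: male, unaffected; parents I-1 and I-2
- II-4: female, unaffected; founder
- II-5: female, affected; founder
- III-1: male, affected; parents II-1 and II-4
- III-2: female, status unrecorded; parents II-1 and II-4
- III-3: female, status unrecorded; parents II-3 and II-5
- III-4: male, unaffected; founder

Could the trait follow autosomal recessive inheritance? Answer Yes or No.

A consistent assignment under autosomal recessive exists: I-1 ww, I-2 Ww, II-1 Ww, II-2 ww, II-3 Ww, II-4 Ww, II-5 ww, III-1 ww, III-2 WW, III-3 Ww, III-4 WW.
In this assignment every recorded phenotype matches its genotype and every non-founder's genotype is obtainable from its parents' genotypes, so the pedigree is consistent.

Yes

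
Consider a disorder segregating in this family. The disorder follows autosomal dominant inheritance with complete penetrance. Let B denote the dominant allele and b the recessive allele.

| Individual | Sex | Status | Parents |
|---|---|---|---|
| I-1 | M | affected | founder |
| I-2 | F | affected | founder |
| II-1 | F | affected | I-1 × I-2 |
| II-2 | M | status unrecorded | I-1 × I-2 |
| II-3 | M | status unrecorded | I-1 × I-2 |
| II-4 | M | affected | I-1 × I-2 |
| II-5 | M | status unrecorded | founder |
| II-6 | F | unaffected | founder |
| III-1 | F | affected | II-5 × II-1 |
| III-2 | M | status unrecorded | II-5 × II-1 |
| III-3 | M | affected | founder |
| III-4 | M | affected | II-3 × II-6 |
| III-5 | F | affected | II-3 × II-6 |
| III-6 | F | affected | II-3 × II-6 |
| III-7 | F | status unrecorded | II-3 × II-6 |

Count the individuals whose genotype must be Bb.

Obligate heterozygotes: III-4 is affected so carries B and received b from II-6 (bb), so III-4 is Bb; III-5 is affected so carries B and received b from II-6 (bb), so III-5 is Bb; III-6 is affected so carries B and received b from II-6 (bb), so III-6 is Bb.
Every other individual is either homozygous by phenotype or has at least one consistent homozygous assignment, so the count is 3.

3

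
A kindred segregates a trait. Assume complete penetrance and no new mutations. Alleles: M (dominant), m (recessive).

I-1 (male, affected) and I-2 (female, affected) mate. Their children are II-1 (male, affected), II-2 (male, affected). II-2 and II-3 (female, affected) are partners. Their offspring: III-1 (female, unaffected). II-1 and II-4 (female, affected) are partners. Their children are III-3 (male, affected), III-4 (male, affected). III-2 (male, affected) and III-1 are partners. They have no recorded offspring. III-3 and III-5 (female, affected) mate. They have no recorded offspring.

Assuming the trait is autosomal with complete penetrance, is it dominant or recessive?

dominant

II-2 and II-3 are both affected yet have an unaffected child III-1. Under a recessive model two affected parents are homozygous and every child would be affected, so the trait cannot be recessive.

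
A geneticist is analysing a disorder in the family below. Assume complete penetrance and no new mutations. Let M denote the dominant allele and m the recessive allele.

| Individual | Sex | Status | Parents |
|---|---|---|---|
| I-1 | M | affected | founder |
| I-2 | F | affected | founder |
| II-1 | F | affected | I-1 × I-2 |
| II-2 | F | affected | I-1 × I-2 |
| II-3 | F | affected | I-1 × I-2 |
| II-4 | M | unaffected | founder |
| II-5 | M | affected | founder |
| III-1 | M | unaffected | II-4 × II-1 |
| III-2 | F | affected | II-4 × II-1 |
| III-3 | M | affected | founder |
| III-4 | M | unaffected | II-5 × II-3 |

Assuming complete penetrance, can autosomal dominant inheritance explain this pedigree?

Yes

A consistent assignment under autosomal dominant exists: I-1 MM, I-2 Mm, II-1 Mm, II-2 MM, II-3 Mm, II-4 mm, II-5 Mm, III-1 mm, III-2 Mm, III-3 MM, III-4 mm.
In this assignment every recorded phenotype matches its genotype and every non-founder's genotype is obtainable from its parents' genotypes, so the pedigree is consistent.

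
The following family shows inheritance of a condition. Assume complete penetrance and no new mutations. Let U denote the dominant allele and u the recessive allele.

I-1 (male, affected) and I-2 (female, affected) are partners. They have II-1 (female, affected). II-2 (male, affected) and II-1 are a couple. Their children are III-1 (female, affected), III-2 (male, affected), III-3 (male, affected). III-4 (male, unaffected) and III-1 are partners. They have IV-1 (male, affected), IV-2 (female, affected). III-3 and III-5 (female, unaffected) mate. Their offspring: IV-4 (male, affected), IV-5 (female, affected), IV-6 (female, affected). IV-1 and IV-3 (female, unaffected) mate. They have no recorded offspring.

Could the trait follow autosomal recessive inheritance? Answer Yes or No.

A consistent assignment under autosomal recessive exists: I-1 uu, I-2 uu, II-1 uu, II-2 uu, III-1 uu, III-2 uu, III-3 uu, III-4 Uu, III-5 Uu, IV-1 uu, IV-2 uu, IV-3 UU, IV-4 uu, IV-5 uu, IV-6 uu.
In this assignment every recorded phenotype matches its genotype and every non-founder's genotype is obtainable from its parents' genotypes, so the pedigree is consistent.

Yes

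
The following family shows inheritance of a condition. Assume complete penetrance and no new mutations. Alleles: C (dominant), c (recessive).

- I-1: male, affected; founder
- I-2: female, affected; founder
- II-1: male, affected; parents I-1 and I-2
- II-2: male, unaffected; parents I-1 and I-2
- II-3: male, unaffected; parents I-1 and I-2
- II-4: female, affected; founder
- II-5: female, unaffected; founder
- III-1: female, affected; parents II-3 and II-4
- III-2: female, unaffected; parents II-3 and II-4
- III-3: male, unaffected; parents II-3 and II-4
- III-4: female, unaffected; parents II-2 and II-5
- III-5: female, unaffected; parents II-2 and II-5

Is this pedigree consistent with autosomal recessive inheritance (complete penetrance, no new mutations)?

No

Under autosomal recessive, II-2 (unaffected, male) cannot arise from I-1 (affected) × I-2 (affected).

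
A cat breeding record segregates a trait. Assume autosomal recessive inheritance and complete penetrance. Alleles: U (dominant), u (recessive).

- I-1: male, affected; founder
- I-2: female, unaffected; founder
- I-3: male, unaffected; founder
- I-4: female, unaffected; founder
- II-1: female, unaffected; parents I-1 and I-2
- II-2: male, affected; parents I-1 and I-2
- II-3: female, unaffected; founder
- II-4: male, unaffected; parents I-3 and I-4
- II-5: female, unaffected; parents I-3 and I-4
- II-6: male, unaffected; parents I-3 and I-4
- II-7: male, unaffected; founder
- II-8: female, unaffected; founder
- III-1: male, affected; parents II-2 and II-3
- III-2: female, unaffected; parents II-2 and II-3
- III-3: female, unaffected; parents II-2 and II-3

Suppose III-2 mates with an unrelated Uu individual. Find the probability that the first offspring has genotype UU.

III-2 is unaffected so carries U and received u from II-2 (uu), so III-2 is Uu.
The cross gives 1/4 UU : 1/2 Uu : 1/4 uu, so P(offspring has genotype UU) = 1/4.

1/4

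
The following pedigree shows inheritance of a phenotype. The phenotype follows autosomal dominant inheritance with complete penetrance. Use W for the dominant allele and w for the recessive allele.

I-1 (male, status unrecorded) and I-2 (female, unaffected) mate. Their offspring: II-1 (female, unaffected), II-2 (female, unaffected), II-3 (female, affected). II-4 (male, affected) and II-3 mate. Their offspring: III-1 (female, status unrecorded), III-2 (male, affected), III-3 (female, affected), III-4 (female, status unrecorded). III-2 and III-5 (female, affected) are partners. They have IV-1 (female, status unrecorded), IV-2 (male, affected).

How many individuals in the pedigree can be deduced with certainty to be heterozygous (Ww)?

Obligate heterozygotes: I-1 passed W to II-3 (Ww, whose w came from I-2) and passed w to II-1 (ww), so I-1 is Ww; II-3 is affected so carries W and received w from I-2 (ww), so II-3 is Ww.
Every other individual is either homozygous by phenotype or has at least one consistent homozygous assignment, so the count is 2.

2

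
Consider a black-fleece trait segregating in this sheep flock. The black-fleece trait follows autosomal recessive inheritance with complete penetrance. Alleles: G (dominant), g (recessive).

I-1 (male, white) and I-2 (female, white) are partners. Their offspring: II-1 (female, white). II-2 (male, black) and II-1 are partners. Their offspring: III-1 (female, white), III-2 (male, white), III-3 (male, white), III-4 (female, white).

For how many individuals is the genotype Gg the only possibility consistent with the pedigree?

Obligate heterozygotes: III-1 is white so carries G and received g from II-2 (gg), so III-1 is Gg; III-2 is white so carries G and received g from II-2 (gg), so III-2 is Gg; III-3 is white so carries G and received g from II-2 (gg), so III-3 is Gg; III-4 is white so carries G and received g from II-2 (gg), so III-4 is Gg.
Every other individual is either homozygous by phenotype or has at least one consistent homozygous assignment, so the count is 4.

4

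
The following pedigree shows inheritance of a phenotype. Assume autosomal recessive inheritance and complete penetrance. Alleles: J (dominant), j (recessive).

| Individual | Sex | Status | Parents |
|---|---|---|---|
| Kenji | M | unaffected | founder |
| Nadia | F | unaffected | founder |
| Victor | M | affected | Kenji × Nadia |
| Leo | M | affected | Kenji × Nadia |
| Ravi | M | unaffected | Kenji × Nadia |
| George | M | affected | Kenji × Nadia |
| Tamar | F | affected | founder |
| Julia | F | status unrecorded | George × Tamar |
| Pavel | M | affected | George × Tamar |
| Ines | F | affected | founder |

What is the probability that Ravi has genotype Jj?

Kenji is unaffected so carries J and passed j to Victor (jj), so Kenji is Jj.
Nadia is unaffected so carries J and passed j to Victor (jj), so Nadia is Jj.
Their cross gives offspring ratios 1/4 JJ : 1/2 Jj : 1/4 jj. Conditioning on Ravi being unaffected, P(Jj) = 1/2 / 3/4 = 2/3.

2/3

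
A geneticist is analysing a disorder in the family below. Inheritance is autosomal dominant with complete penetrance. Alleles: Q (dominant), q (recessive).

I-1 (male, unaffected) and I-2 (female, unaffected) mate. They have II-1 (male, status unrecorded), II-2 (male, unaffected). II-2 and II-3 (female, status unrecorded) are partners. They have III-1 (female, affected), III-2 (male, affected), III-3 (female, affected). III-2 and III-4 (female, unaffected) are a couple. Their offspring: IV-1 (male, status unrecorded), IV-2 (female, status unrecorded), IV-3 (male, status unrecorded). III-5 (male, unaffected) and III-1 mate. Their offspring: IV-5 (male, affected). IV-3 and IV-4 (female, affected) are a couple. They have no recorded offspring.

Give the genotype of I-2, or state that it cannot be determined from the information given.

qq

I-2 is unaffected, so I-2 is qq.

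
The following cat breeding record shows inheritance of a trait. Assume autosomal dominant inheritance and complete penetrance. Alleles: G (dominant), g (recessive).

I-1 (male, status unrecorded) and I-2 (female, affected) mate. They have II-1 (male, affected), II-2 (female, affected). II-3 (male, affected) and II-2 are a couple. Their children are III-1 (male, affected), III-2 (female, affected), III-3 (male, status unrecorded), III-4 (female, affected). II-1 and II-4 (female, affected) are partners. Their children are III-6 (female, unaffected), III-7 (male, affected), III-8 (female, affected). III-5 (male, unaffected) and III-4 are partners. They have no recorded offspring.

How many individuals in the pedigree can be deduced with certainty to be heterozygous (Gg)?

Obligate heterozygotes: II-1 is affected so carries G and passed g to III-6 (gg), so II-1 is Gg; II-4 is affected so carries G and passed g to III-6 (gg), so II-4 is Gg.
Every other individual is either homozygous by phenotype or has at least one consistent homozygous assignment, so the count is 2.

2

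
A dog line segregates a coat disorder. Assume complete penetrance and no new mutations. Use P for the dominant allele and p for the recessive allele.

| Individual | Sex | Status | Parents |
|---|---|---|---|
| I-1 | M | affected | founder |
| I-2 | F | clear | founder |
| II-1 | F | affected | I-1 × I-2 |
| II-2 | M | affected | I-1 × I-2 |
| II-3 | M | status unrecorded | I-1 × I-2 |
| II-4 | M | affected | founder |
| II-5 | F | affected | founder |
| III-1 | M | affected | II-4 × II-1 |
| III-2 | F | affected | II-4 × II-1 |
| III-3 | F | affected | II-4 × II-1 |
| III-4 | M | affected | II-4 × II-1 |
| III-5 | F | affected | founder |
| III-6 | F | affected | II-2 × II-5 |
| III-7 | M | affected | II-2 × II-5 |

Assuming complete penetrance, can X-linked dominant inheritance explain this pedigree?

Under X-linked dominant, II-2 (affected, male) cannot arise from I-1 (affected) × I-2 (clear).

No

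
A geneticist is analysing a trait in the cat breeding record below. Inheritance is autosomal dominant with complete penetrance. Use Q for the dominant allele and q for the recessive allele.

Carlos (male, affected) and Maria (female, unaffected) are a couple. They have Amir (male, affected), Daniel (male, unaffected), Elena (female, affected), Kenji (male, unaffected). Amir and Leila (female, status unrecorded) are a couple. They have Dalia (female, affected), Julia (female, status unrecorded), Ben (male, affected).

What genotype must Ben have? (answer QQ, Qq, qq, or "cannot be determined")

cannot be determined

Ben's phenotype allows QQ or Qq, and no parent or child forces a single allele at both positions; consistent genotype assignments exist with Ben as QQ or Qq.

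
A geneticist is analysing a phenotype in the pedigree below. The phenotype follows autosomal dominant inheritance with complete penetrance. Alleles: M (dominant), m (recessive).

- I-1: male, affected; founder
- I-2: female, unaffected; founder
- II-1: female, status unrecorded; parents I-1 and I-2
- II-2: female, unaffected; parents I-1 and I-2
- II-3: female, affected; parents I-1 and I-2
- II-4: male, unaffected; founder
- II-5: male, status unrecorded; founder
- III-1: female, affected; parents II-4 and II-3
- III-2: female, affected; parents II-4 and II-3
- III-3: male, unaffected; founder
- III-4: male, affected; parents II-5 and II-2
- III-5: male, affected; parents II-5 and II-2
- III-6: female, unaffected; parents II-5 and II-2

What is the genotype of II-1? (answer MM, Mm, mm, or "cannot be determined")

II-1's phenotype is unrecorded, and no parent or child forces a single allele at both positions; consistent genotype assignments exist with II-1 as Mm or mm.

cannot be determined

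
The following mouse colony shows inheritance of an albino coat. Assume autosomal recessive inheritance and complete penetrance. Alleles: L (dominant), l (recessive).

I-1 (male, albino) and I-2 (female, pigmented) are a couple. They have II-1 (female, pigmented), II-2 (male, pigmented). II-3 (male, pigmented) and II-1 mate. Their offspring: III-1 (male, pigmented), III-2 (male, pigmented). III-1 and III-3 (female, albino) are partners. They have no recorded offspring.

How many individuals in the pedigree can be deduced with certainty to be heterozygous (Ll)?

2

Obligate heterozygotes: II-1 is pigmented so carries L and received l from I-1 (ll), so II-1 is Ll; II-2 is pigmented so carries L and received l from I-1 (ll), so II-2 is Ll.
Every other individual is either homozygous by phenotype or has at least one consistent homozygous assignment, so the count is 2.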